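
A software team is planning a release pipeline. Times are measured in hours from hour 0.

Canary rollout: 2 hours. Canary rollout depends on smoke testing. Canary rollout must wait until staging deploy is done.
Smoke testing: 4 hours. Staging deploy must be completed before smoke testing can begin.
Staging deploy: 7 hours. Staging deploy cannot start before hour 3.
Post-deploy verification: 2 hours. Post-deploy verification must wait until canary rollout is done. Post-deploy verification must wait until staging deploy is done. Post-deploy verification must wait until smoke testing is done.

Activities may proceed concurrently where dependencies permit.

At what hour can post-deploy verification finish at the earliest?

Staging deploy waits on its own release at hour 3, so it starts at hour 3 and finishes at 3 + 7 = hour 10.
After staging deploy (finishes hour 10), smoke testing can start at hour 10 and finishes at hour 14.
Canary rollout cannot start until smoke testing (finishes hour 14); staging deploy (finishes hour 10). The controlling bound is hour 14, so canary rollout finishes at 14 + 2 = hour 16.
Post-deploy verification has to wait for canary rollout (finishes hour 16); staging deploy (finishes hour 10); smoke testing (finishes hour 14). The latest of these is hour 16, so post-deploy verification runs hour 16 to 16 + 2 = hour 18.

18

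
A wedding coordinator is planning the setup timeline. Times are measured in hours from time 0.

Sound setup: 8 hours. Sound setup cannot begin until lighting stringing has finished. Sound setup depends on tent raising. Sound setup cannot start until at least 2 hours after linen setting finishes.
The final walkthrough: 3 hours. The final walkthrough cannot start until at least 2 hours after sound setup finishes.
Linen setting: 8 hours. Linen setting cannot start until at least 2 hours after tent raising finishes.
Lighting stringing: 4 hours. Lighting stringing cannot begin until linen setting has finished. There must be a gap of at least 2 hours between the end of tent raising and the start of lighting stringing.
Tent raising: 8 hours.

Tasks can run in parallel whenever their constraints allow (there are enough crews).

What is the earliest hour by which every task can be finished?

35

Tent raising has no prerequisites, so it starts at hour 0 and finishes at hour 8.
Linen setting cannot begin until tent raising (finishes hour 8, plus 2-hour gap → hour 10). It runs from hour 10 to 10 + 8 = hour 18.
Lighting stringing cannot start until linen setting (finishes hour 18); tent raising (finishes hour 8, plus 2-hour gap → hour 10). The controlling bound is hour 18, so lighting stringing finishes at 18 + 4 = hour 22.
Sound setup needs all of lighting stringing (finishes hour 22); tent raising (finishes hour 8); linen setting (finishes hour 18, plus 2-hour gap → hour 20). That puts its earliest start at hour 22; it finishes at 22 + 8 = hour 30.
After sound setup (finishes hour 30, plus 2-hour gap → hour 32), the final walkthrough can start at hour 32 and finishes at hour 35.
All tasks are finished once the last one completes. Finish times: Tent raising at 8, Linen setting at 18, Lighting stringing at 22, Sound setup at 30, The final walkthrough at 35. The latest is hour 35.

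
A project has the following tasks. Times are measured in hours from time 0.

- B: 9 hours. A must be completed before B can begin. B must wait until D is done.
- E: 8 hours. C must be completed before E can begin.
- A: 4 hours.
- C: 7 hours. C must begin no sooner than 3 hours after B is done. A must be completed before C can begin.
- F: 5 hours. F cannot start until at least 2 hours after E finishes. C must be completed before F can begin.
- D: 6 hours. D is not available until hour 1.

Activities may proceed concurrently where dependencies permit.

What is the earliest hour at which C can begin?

19

D cannot begin until its own release at hour 1. It runs from hour 1 to 1 + 6 = hour 7.
A can start immediately at hour 0; it finishes at hour 4.
B cannot start until A (finishes hour 4); D (finishes hour 7). The controlling bound is hour 7, so B finishes at 7 + 9 = hour 16.
C waits on B (finishes hour 16, plus 3-hour gap → hour 19); A (finishes hour 4). The latest of these is hour 19, which is the earliest C can start.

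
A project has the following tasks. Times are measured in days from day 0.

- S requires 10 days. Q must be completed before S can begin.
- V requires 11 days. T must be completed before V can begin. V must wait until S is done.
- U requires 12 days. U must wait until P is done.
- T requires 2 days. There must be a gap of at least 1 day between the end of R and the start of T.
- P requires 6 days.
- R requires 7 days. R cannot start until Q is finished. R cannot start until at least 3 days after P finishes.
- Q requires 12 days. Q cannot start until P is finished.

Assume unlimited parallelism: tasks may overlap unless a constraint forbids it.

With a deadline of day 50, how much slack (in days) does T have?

11

P has no prerequisites, so it starts at day 0 and finishes at day 6.
Q cannot begin until P (finishes day 6). It runs from day 6 to 6 + 12 = day 18.
R needs all of Q (finishes day 18); P (finishes day 6, plus 3-day gap → day 9). That puts its earliest start at day 18; it finishes at 18 + 7 = day 25.
T cannot begin until R (finishes day 25, plus 1-day gap → day 26). It runs from day 26 to 26 + 2 = day 28.

Working backward from the deadline:
V must finish by day 50; it takes 11 days, so it must start by 50 − 11 = day 39.
T has to be done before V (must start by day 39). That means finishing by day 39, i.e. starting by 39 − 2 = day 37.
So T can start as early as day 26 and as late as day 37, giving 37 − 26 = 11 days of slack.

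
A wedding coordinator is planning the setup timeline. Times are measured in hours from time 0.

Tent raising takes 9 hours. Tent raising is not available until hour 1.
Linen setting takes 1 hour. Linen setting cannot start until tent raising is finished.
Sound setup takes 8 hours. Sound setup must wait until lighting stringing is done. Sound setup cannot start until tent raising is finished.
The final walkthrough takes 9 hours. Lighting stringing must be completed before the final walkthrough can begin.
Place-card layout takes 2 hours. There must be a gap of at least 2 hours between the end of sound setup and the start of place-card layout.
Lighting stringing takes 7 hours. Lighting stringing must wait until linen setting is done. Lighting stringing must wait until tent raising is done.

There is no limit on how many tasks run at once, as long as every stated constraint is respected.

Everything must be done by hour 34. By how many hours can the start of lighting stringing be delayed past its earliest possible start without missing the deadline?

4

Tent raising waits on its own release at hour 1, so it starts at hour 1 and finishes at 1 + 9 = hour 10.
Linen setting waits on tent raising (finishes hour 10), so it starts at hour 10 and finishes at 10 + 1 = hour 11.
Lighting stringing needs all of linen setting (finishes hour 11); tent raising (finishes hour 10). That puts its earliest start at hour 11; it finishes at 11 + 7 = hour 18.

Working backward from the deadline:
To finish by hour 34, place-card layout (duration 2) must start no later than hour 32.
Since place-card layout (must start by hour 32, minus 2-hour gap → hour 30) depends on it, sound setup must finish by hour 30. Backing off its 8-hour duration gives a latest start of hour 22.
The final walkthrough has no dependents, so it just needs to finish by hour 34. Starting by 34 − 9 = hour 25 achieves that.
For lighting stringing: sound setup (must start by hour 22); the final walkthrough (must start by hour 25). The most restrictive is hour 22; with a 7-hour duration, lighting stringing must start by hour 15.
So lighting stringing can start as early as hour 11 and as late as hour 15, giving 15 − 11 = 4 hours of slack.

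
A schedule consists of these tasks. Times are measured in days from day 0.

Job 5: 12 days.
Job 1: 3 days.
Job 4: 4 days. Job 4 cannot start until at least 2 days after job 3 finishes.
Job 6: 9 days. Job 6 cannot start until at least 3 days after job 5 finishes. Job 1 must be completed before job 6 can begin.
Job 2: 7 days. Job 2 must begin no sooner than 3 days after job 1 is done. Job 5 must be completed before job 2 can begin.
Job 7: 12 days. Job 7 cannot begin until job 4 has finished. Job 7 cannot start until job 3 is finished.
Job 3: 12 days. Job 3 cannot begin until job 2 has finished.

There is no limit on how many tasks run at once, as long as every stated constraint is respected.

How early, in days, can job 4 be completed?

37

Nothing blocks job 5, so it runs from day 0 to day 12.
Nothing blocks job 1, so it runs from day 0 to day 3.
Job 2 needs all of job 1 (finishes day 3, plus 3-day gap → day 6); job 5 (finishes day 12). That puts its earliest start at day 12; it finishes at 12 + 7 = day 19.
Job 3 cannot begin until job 2 (finishes day 19). It runs from day 19 to 19 + 12 = day 31.
After job 3 (finishes day 31, plus 2-day gap → day 33), job 4 can start at day 33 and finishes at day 37.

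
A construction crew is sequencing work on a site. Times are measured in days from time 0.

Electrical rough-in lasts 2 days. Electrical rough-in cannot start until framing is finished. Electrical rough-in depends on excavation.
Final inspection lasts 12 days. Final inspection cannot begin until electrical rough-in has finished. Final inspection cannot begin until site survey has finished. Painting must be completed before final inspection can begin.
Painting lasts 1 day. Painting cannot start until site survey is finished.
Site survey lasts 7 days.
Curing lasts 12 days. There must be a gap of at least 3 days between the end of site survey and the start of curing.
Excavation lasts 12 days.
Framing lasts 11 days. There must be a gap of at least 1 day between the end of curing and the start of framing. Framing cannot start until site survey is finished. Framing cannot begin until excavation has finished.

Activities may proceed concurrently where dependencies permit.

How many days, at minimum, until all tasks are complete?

Excavation can start immediately at day 0; it finishes at day 12.
Nothing blocks site survey, so it runs from day 0 to day 7.
Painting cannot begin until site survey (finishes day 7). It runs from day 7 to 7 + 1 = day 8.
Curing waits on site survey (finishes day 7, plus 3-day gap → day 10), so it starts at day 10 and finishes at 10 + 12 = day 22.
Framing has to wait for curing (finishes day 22, plus 1-day gap → day 23); site survey (finishes day 7); excavation (finishes day 12). The latest of these is day 23, so framing runs day 23 to 23 + 11 = day 34.
Electrical rough-in needs all of framing (finishes day 34); excavation (finishes day 12). That puts its earliest start at day 34; it finishes at 34 + 2 = day 36.
Final inspection cannot start until electrical rough-in (finishes day 36); site survey (finishes day 7); painting (finishes day 8). The controlling bound is day 36, so final inspection finishes at 36 + 12 = day 48.
All tasks are finished once the last one completes. Finish times: Site survey at 7, Excavation at 12, Curing at 22, Framing at 34, Electrical rough-in at 36, Painting at 8, Final inspection at 48. The latest is day 48.

48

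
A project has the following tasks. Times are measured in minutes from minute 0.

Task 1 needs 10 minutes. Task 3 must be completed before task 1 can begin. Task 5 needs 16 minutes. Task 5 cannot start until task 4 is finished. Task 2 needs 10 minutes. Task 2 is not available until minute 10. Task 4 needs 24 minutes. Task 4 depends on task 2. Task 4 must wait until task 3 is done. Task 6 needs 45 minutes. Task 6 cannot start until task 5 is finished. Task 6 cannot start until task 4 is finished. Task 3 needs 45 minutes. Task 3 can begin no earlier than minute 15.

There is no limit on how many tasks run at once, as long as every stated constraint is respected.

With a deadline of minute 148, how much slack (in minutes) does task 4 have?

3

Task 3 cannot begin until its own release at minute 15. It runs from minute 15 to 15 + 45 = minute 60.
Task 2 cannot begin until its own release at minute 10. It runs from minute 10 to 10 + 10 = minute 20.
Task 4 has to wait for task 2 (finishes minute 20); task 3 (finishes minute 60). The latest of these is minute 60, so task 4 runs minute 60 to 60 + 24 = minute 84.

Working backward from the deadline:
Task 6 must finish by minute 148; it takes 45 minutes, so it must start by 148 − 45 = minute 103.
Since task 6 (must start by minute 103) depends on it, task 5 must finish by minute 103. Backing off its 16-minute duration gives a latest start of minute 87.
Task 4 feeds task 5 (must start by minute 87); task 6 (must start by minute 103). Taking the minimum, task 4 must finish by minute 87 and start by 87 − 24 = minute 63.
So task 4 can start as early as minute 60 and as late as minute 63, giving 63 − 60 = 3 minutes of slack.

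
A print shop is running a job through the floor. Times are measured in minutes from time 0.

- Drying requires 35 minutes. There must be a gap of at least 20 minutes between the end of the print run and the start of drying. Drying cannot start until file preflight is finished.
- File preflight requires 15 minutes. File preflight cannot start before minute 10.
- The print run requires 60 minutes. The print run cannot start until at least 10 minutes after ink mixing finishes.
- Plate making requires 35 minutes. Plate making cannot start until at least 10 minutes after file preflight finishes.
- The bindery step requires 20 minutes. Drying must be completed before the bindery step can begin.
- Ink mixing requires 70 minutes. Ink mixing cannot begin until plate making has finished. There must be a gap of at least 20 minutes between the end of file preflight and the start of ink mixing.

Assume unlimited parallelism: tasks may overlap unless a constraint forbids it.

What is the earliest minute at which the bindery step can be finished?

285

After its own release at minute 10, file preflight can start at minute 10 and finishes at minute 25.
Plate making cannot begin until file preflight (finishes minute 25, plus 10-minute gap → minute 35). It runs from minute 35 to 35 + 35 = minute 70.
Ink mixing needs all of plate making (finishes minute 70); file preflight (finishes minute 25, plus 20-minute gap → minute 45). That puts its earliest start at minute 70; it finishes at 70 + 70 = minute 140.
The print run waits on ink mixing (finishes minute 140, plus 10-minute gap → minute 150), so it starts at minute 150 and finishes at 150 + 60 = minute 210.
Drying has to wait for the print run (finishes minute 210, plus 20-minute gap → minute 230); file preflight (finishes minute 25). The latest of these is minute 230, so drying runs minute 230 to 230 + 35 = minute 265.
The bindery step cannot begin until drying (finishes minute 265). It runs from minute 265 to 265 + 20 = minute 285.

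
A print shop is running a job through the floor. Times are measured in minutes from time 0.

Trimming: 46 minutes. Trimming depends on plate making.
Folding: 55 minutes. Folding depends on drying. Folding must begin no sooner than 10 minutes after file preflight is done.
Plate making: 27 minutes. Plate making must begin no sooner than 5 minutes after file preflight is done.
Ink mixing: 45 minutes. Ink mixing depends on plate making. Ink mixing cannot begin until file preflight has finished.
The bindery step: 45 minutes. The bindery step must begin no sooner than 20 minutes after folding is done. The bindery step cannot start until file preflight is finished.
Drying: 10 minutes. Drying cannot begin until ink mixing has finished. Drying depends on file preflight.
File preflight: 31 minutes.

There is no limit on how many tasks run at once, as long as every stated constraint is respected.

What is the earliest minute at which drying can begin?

File preflight can start immediately at minute 0; it finishes at minute 31.
After file preflight (finishes minute 31, plus 5-minute gap → minute 36), plate making can start at minute 36 and finishes at minute 63.
Ink mixing cannot start until plate making (finishes minute 63); file preflight (finishes minute 31). The controlling bound is minute 63, so ink mixing finishes at 63 + 45 = minute 108.
Drying waits on ink mixing (finishes minute 108); file preflight (finishes minute 31). The latest of these is minute 108, which is the earliest drying can start.

108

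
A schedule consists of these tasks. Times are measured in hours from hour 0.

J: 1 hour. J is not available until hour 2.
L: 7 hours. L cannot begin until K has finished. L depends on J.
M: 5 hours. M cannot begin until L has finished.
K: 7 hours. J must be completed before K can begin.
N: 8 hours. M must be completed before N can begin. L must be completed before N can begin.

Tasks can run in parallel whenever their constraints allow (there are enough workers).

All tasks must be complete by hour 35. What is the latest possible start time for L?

Nothing follows N; the deadline of hour 35 is its only limit. It must start by 35 − 8 = hour 27.
M has to be done before N (must start by hour 27). That means finishing by hour 27, i.e. starting by 27 − 5 = hour 22.
L feeds M (must start by hour 22); N (must start by hour 27). Taking the minimum, L must finish by hour 22 and start by 22 − 7 = hour 15.

15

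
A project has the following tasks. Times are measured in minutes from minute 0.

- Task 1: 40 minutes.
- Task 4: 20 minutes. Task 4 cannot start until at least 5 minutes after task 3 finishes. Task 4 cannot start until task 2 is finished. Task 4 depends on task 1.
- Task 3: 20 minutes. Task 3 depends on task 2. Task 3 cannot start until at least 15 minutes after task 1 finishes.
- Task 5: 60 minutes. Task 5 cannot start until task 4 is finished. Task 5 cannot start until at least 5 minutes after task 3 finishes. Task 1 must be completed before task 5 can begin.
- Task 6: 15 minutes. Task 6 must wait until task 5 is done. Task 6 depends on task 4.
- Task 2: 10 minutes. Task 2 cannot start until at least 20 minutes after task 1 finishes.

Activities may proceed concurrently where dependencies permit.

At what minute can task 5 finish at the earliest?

175

Nothing blocks task 1, so it runs from minute 0 to minute 40.
After task 1 (finishes minute 40, plus 20-minute gap → minute 60), task 2 can start at minute 60 and finishes at minute 70.
For task 3: task 2 (finishes minute 70); task 1 (finishes minute 40, plus 15-minute gap → minute 55). Taking the maximum gives a start of minute 70, and it finishes at 70 + 20 = minute 90.
For task 4: task 3 (finishes minute 90, plus 5-minute gap → minute 95); task 2 (finishes minute 70); task 1 (finishes minute 40). Taking the maximum gives a start of minute 95, and it finishes at 95 + 20 = minute 115.
Task 5 has to wait for task 4 (finishes minute 115); task 3 (finishes minute 90, plus 5-minute gap → minute 95); task 1 (finishes minute 40). The latest of these is minute 115, so task 5 runs minute 115 to 115 + 60 = minute 175.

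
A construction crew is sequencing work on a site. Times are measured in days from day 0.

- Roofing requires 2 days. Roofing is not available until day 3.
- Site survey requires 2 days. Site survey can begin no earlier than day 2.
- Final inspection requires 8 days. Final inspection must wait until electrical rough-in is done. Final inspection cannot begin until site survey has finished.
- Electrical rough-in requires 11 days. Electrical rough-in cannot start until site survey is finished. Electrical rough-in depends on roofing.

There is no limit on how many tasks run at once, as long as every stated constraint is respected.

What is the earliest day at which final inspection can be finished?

Roofing waits on its own release at day 3, so it starts at day 3 and finishes at 3 + 2 = day 5.
After its own release at day 2, site survey can start at day 2 and finishes at day 4.
Electrical rough-in needs all of site survey (finishes day 4); roofing (finishes day 5). That puts its earliest start at day 5; it finishes at 5 + 11 = day 16.
Final inspection has to wait for electrical rough-in (finishes day 16); site survey (finishes day 4). The latest of these is day 16, so final inspection runs day 16 to 16 + 8 = day 24.

24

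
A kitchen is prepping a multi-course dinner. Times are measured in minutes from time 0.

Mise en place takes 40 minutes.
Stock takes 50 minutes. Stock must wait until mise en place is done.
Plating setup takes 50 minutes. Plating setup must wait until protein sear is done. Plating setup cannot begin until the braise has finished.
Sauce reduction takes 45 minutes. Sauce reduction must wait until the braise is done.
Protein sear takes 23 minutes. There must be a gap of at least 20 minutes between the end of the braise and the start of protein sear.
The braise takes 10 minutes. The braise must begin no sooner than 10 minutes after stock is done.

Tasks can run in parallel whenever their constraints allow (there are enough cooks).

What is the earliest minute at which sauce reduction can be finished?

Nothing blocks mise en place, so it runs from minute 0 to minute 40.
Stock cannot begin until mise en place (finishes minute 40). It runs from minute 40 to 40 + 50 = minute 90.
The braise cannot begin until stock (finishes minute 90, plus 10-minute gap → minute 100). It runs from minute 100 to 100 + 10 = minute 110.
Sauce reduction waits on the braise (finishes minute 110), so it starts at minute 110 and finishes at 110 + 45 = minute 155.

155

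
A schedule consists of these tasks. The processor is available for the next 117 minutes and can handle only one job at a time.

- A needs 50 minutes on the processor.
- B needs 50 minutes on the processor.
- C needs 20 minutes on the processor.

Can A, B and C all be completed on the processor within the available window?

Running back to back, the jobs need 50 + 50 + 20 = 120 minutes on the processor.
Since 120 > 117, they cannot all fit.

No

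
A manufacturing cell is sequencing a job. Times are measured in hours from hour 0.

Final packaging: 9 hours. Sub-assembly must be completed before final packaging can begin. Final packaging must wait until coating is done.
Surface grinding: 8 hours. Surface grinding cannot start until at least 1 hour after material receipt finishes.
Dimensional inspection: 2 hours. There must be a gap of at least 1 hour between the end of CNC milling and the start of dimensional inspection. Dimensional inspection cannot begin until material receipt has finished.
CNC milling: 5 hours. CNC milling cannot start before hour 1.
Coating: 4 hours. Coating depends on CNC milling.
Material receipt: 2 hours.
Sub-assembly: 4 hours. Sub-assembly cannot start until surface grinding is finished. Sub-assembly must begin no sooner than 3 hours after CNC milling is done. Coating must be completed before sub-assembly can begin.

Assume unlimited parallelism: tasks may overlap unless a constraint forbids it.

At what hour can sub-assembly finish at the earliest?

CNC milling cannot begin until its own release at hour 1. It runs from hour 1 to 1 + 5 = hour 6.
Coating cannot begin until CNC milling (finishes hour 6). It runs from hour 6 to 6 + 4 = hour 10.
Nothing blocks material receipt, so it runs from hour 0 to hour 2.
Surface grinding cannot begin until material receipt (finishes hour 2, plus 1-hour gap → hour 3). It runs from hour 3 to 3 + 8 = hour 11.
For sub-assembly: surface grinding (finishes hour 11); CNC milling (finishes hour 6, plus 3-hour gap → hour 9); coating (finishes hour 10). Taking the maximum gives a start of hour 11, and it finishes at 11 + 4 = hour 15.

15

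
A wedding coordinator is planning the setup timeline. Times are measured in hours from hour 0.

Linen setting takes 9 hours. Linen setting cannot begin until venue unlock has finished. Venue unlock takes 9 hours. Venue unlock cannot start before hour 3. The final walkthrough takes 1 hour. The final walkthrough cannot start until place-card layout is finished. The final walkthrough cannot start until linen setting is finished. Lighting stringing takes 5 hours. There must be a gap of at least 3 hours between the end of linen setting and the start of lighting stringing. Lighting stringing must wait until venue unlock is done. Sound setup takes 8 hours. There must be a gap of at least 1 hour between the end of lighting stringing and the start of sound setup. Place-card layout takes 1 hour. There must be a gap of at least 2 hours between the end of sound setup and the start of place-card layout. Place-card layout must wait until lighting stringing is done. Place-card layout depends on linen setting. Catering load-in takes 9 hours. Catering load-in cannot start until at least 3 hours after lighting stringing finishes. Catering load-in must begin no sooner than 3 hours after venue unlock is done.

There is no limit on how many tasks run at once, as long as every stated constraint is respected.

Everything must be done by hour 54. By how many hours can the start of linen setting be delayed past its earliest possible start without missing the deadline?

After its own release at hour 3, venue unlock can start at hour 3 and finishes at hour 12.
Linen setting cannot begin until venue unlock (finishes hour 12). It runs from hour 12 to 12 + 9 = hour 21.

Working backward from the deadline:
The final walkthrough must finish by hour 54; it takes 1 hour, so it must start by 54 − 1 = hour 53.
Place-card layout must finish before the final walkthrough (must start by hour 53). With a 1-hour duration, place-card layout must start by 53 − 1 = hour 52.
Since place-card layout (must start by hour 52, minus 2-hour gap → hour 50) depends on it, sound setup must finish by hour 50. Backing off its 8-hour duration gives a latest start of hour 42.
Catering load-in has no dependents, so it just needs to finish by hour 54. Starting by 54 − 9 = hour 45 achieves that.
Lighting stringing must finish in time for sound setup (must start by hour 42, minus 1-hour gap → hour 41); catering load-in (must start by hour 45, minus 3-hour gap → hour 42); place-card layout (must start by hour 52). The tightest is hour 41, so lighting stringing must start by 41 − 5 = hour 36.
For linen setting: lighting stringing (must start by hour 36, minus 3-hour gap → hour 33); place-card layout (must start by hour 52); the final walkthrough (must start by hour 53). The most restrictive is hour 33; with a 9-hour duration, linen setting must start by hour 24.
So linen setting can start as early as hour 12 and as late as hour 24, giving 24 − 12 = 12 hours of slack.

12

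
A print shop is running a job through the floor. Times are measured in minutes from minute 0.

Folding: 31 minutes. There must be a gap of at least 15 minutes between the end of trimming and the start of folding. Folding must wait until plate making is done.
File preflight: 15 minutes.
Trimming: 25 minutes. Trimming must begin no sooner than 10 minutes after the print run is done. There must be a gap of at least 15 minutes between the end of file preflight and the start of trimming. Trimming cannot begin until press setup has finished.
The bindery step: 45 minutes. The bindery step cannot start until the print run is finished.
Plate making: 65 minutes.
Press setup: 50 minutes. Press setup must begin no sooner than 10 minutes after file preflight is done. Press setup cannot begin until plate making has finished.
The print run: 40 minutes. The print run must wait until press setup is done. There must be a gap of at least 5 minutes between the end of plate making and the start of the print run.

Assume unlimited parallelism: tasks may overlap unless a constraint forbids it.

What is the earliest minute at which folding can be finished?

236

Nothing blocks plate making, so it runs from minute 0 to minute 65.
File preflight has no prerequisites, so it starts at minute 0 and finishes at minute 15.
Press setup cannot start until file preflight (finishes minute 15, plus 10-minute gap → minute 25); plate making (finishes minute 65). The controlling bound is minute 65, so press setup finishes at 65 + 50 = minute 115.
The print run has to wait for press setup (finishes minute 115); plate making (finishes minute 65, plus 5-minute gap → minute 70). The latest of these is minute 115, so the print run runs minute 115 to 115 + 40 = minute 155.
Trimming needs all of the print run (finishes minute 155, plus 10-minute gap → minute 165); file preflight (finishes minute 15, plus 15-minute gap → minute 30); press setup (finishes minute 115). That puts its earliest start at minute 165; it finishes at 165 + 25 = minute 190.
Folding cannot start until trimming (finishes minute 190, plus 15-minute gap → minute 205); plate making (finishes minute 65). The controlling bound is minute 205, so folding finishes at 205 + 31 = minute 236.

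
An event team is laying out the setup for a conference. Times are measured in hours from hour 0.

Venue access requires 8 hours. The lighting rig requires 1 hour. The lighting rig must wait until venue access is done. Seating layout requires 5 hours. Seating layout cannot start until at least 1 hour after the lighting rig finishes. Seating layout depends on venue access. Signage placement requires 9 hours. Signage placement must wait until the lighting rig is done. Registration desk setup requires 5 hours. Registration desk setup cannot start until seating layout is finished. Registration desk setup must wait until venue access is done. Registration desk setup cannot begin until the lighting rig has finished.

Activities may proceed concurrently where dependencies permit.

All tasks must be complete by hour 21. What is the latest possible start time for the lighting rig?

9

Nothing follows registration desk setup; the deadline of hour 21 is its only limit. It must start by 21 − 5 = hour 16.
Since registration desk setup (must start by hour 16) depends on it, seating layout must finish by hour 16. Backing off its 5-hour duration gives a latest start of hour 11.
To finish by hour 21, signage placement (duration 9) must start no later than hour 12.
The lighting rig must finish in time for seating layout (must start by hour 11, minus 1-hour gap → hour 10); registration desk setup (must start by hour 16); signage placement (must start by hour 12). The tightest is hour 10, so the lighting rig must start by 10 − 1 = hour 9.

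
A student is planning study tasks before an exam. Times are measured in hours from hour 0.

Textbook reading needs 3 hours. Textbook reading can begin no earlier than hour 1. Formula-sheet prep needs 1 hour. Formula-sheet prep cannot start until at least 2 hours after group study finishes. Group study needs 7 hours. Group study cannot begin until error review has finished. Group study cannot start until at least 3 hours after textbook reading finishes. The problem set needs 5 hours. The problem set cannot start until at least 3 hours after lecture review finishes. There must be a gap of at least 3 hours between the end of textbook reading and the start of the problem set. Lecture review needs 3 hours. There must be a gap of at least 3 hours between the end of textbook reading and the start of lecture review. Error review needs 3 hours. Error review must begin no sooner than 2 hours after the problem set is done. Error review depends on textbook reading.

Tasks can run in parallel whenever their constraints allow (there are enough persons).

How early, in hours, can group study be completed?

Textbook reading cannot begin until its own release at hour 1. It runs from hour 1 to 1 + 3 = hour 4.
Lecture review cannot begin until textbook reading (finishes hour 4, plus 3-hour gap → hour 7). It runs from hour 7 to 7 + 3 = hour 10.
For the problem set: lecture review (finishes hour 10, plus 3-hour gap → hour 13); textbook reading (finishes hour 4, plus 3-hour gap → hour 7). Taking the maximum gives a start of hour 13, and it finishes at 13 + 5 = hour 18.
Error review has to wait for the problem set (finishes hour 18, plus 2-hour gap → hour 20); textbook reading (finishes hour 4). The latest of these is hour 20, so error review runs hour 20 to 20 + 3 = hour 23.
Group study needs all of error review (finishes hour 23); textbook reading (finishes hour 4, plus 3-hour gap → hour 7). That puts its earliest start at hour 23; it finishes at 23 + 7 = hour 30.

30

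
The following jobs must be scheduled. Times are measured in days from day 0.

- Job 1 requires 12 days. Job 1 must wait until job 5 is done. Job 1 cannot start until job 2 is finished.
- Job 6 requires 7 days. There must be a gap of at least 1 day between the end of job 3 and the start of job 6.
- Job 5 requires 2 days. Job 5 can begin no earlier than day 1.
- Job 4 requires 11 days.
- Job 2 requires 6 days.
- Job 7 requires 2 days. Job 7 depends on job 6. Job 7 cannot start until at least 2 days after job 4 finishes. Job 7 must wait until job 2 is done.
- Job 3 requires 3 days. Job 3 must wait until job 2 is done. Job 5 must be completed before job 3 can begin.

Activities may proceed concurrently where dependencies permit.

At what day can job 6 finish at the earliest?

17

Job 5 waits on its own release at day 1, so it starts at day 1 and finishes at 1 + 2 = day 3.
Job 2 has no prerequisites, so it starts at day 0 and finishes at day 6.
Job 3 needs all of job 2 (finishes day 6); job 5 (finishes day 3). That puts its earliest start at day 6; it finishes at 6 + 3 = day 9.
Job 6 waits on job 3 (finishes day 9, plus 1-day gap → day 10), so it starts at day 10 and finishes at 10 + 7 = day 17.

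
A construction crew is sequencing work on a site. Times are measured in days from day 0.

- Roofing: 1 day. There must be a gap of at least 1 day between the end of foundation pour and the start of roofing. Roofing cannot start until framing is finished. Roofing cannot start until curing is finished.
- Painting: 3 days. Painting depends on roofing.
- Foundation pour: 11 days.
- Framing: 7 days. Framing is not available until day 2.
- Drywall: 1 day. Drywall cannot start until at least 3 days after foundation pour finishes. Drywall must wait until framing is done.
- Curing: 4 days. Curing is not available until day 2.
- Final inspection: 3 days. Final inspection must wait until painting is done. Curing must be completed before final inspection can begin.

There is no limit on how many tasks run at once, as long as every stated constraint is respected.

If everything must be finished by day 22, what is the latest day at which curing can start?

Final inspection has no dependents, so it just needs to finish by day 22. Starting by 22 − 3 = day 19 achieves that.
Painting has to be done before final inspection (must start by day 19). That means finishing by day 19, i.e. starting by 19 − 3 = day 16.
Roofing must finish before painting (must start by day 16). With a 1-day duration, roofing must start by 16 − 1 = day 15.
For curing: roofing (must start by day 15); final inspection (must start by day 19). The most restrictive is day 15; with a 4-day duration, curing must start by day 11.

11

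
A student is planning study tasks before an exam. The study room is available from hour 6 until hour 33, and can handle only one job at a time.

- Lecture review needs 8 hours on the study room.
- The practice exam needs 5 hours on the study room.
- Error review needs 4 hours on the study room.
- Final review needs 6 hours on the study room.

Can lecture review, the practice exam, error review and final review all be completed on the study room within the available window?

Yes

The study room window is 33 − 6 = 27 hours.
Running back to back, the jobs need 8 + 5 + 4 + 6 = 23 hours on the study room.
Since 23 ≤ 27, they fit within the window.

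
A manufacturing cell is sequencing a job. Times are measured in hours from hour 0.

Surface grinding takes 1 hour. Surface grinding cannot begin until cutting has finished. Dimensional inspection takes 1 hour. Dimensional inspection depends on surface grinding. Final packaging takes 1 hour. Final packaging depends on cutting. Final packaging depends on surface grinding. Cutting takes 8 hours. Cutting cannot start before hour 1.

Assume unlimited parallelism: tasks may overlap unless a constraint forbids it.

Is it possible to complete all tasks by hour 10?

No

Cutting waits on its own release at hour 1, so it starts at hour 1 and finishes at 1 + 8 = hour 9.
After cutting (finishes hour 9), surface grinding can start at hour 9 and finishes at hour 10.
Final packaging has to wait for cutting (finishes hour 9); surface grinding (finishes hour 10). The latest of these is hour 10, so final packaging runs hour 10 to 10 + 1 = hour 11.
Dimensional inspection waits on surface grinding (finishes hour 10), so it starts at hour 10 and finishes at 10 + 1 = hour 11.
The earliest everything can be done is hour 11, which is after the deadline of 10, so it is not possible.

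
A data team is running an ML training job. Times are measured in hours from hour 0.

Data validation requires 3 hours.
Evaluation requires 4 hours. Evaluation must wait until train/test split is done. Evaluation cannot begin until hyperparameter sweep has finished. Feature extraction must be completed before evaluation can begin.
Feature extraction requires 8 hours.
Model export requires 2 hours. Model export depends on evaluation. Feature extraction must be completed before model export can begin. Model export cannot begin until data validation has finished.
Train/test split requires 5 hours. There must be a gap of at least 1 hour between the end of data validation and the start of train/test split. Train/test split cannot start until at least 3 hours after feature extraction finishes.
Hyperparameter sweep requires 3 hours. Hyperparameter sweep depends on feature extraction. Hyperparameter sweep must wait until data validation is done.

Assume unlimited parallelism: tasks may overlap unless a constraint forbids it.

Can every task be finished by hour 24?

Yes

Feature extraction can start immediately at hour 0; it finishes at hour 8.
Data validation has no prerequisites, so it starts at hour 0 and finishes at hour 3.
For hyperparameter sweep: feature extraction (finishes hour 8); data validation (finishes hour 3). Taking the maximum gives a start of hour 8, and it finishes at 8 + 3 = hour 11.
Train/test split cannot start until data validation (finishes hour 3, plus 1-hour gap → hour 4); feature extraction (finishes hour 8, plus 3-hour gap → hour 11). The controlling bound is hour 11, so train/test split finishes at 11 + 5 = hour 16.
Evaluation has to wait for train/test split (finishes hour 16); hyperparameter sweep (finishes hour 11); feature extraction (finishes hour 8). The latest of these is hour 16, so evaluation runs hour 16 to 16 + 4 = hour 20.
Model export cannot start until evaluation (finishes hour 20); feature extraction (finishes hour 8); data validation (finishes hour 3). The controlling bound is hour 20, so model export finishes at 20 + 2 = hour 22.
Every task is finished by hour 22, which is no later than the deadline of 24, so the schedule is feasible.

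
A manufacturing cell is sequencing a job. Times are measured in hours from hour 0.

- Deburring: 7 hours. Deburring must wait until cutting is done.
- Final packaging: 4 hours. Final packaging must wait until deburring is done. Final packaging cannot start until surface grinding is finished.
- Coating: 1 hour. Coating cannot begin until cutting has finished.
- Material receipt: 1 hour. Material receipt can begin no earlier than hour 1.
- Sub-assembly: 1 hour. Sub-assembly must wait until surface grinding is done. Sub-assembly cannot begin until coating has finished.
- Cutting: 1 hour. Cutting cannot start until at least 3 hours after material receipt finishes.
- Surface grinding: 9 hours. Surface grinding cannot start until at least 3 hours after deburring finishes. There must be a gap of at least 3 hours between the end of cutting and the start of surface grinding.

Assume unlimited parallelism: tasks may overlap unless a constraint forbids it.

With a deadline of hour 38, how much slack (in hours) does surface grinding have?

After its own release at hour 1, material receipt can start at hour 1 and finishes at hour 2.
After material receipt (finishes hour 2, plus 3-hour gap → hour 5), cutting can start at hour 5 and finishes at hour 6.
Deburring waits on cutting (finishes hour 6), so it starts at hour 6 and finishes at 6 + 7 = hour 13.
Surface grinding needs all of deburring (finishes hour 13, plus 3-hour gap → hour 16); cutting (finishes hour 6, plus 3-hour gap → hour 9). That puts its earliest start at hour 16; it finishes at 16 + 9 = hour 25.

Working backward from the deadline:
Sub-assembly has no dependents, so it just needs to finish by hour 38. Starting by 38 − 1 = hour 37 achieves that.
To finish by hour 38, final packaging (duration 4) must start no later than hour 34.
Surface grinding must finish in time for sub-assembly (must start by hour 37); final packaging (must start by hour 34). The tightest is hour 34, so surface grinding must start by 34 − 9 = hour 25.
So surface grinding can start as early as hour 16 and as late as hour 25, giving 25 − 16 = 9 hours of slack.

9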